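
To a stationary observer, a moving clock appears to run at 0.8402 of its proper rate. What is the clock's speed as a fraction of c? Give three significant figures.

β = 0.542

Rate ratio = 1/γ, so γ = 1/0.8402 = 1.190.
β = √(1 − 1/γ²) = √(1 − 0.8402²) = √0.2941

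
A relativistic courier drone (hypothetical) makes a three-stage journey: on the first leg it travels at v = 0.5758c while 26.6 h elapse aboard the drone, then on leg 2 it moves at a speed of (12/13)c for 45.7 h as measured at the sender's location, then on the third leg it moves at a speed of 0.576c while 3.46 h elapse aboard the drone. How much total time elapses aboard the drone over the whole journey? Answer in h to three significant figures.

τ = 47.6 h

Leg 1: 26.6 h is already measured aboard the drone.
Leg 2: γ = 1/√(1 − (12/13)²) = 13/5 = 2.600; τ_2 = 45.7/2.600 = 17.58 h.
Leg 3: 3.46 h is already measured aboard the drone.
Total: 26.60 + 17.58 + 3.460 h.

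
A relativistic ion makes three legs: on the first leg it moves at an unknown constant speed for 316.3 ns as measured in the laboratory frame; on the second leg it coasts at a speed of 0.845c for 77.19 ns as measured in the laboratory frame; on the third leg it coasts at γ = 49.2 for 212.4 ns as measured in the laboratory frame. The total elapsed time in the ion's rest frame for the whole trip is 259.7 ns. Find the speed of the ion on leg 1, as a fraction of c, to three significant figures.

Leg 1: speed unknown; τ_1 = 316.3/γ_1.
Leg 2: γ = 1/√(1 − 0.845²) = 1/√0.2860 = 1.870; τ_2 = 77.19/1.870 = 41.28 ns.
Leg 3: γ = 49.2; τ_3 = 212.4/49.20 = 4.317 ns.
Total proper time: τ_1 + 41.28 + 4.317 = 259.7, so τ_1 = 259.7 − 45.60 = 214.1 ns.
γ_1 = 316.3/214.1 = 1.477; β = √(1 − 1/γ²) = √0.5418.

β = 0.736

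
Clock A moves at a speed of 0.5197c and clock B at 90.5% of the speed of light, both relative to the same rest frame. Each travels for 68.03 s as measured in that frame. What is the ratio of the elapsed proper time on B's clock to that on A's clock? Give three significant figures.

τ_B/τ_A = 0.498

A: γ = 1/√(1 − 0.5197²) = 1/√0.7299 = 1.170. B: β = 0.905; γ = 1/√(1 − 0.905²) = 1/√0.1810 = 2.351.
τ_A/τ_B = γ_B/γ_A = 2.351/1.170 = 2.008, so τ_B/τ_A = 0.4979.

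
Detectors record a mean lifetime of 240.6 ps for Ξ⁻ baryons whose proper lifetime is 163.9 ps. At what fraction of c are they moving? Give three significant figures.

γ = Δt/τ₀ = 240.6/163.9 = 1.468
β = √(1 − 1/γ²) = √(1 − 0.4641) = √0.5359

β = 0.732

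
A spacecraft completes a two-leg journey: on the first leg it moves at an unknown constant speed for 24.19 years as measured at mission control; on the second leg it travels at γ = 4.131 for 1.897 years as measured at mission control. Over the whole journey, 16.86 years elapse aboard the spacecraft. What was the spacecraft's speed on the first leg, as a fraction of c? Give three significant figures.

β = 0.735

Leg 1: speed unknown; τ_1 = 24.19/γ_1.
Leg 2: γ = 4.131; τ_2 = 1.897/4.131 = 0.4592 years.
Total proper time: τ_1 + 0.4592 = 16.86, so τ_1 = 16.86 − 0.4592 = 16.40 years.
γ_1 = 24.19/16.40 = 1.475; β = √(1 − 1/γ²) = √0.5403.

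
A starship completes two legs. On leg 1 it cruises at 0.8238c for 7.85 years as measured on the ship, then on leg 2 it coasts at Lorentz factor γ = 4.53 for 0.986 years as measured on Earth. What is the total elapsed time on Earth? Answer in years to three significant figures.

Leg 1: γ = 1/√(1 − 0.8238²) = 1/√0.3214 = 1.764; Δt_1 = 1.764 × 7.85 = 13.85 years.
Leg 2: 0.986 years is already measured on Earth.
Total: 13.85 + 0.9860 years.

Δt = 14.8 years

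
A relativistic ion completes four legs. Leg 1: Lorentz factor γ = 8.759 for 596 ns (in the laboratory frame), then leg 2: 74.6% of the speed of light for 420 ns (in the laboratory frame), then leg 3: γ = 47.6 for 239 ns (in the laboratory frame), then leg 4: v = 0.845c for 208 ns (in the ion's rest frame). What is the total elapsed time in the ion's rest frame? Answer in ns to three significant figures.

Leg 1: γ = 8.759; τ_1 = 596/8.759 = 68.04 ns.
Leg 2: β = 0.746; γ = 1/√(1 − 0.746²) = 1/√0.4435 = 1.502; τ_2 = 420/1.502 = 279.7 ns.
Leg 3: γ = 47.6; τ_3 = 239/47.60 = 5.021 ns.
Leg 4: 208 ns is already measured in the ion's rest frame.
Total: 68.04 + 279.7 + 5.021 + 208.0 ns.

τ = 561 ns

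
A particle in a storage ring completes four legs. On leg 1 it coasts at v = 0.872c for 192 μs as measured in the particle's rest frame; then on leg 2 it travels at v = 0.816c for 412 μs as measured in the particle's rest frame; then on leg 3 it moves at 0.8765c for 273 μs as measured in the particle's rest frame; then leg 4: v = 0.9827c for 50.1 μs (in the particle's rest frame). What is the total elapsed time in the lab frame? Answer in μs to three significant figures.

Leg 1: γ = 1/√(1 − 0.872²) = 1/√0.2396 = 2.043; Δt_1 = 2.043 × 192 = 392.2 μs.
Leg 2: γ = 1/√(1 − 0.816²) = 1/√0.3341 = 1.730; Δt_2 = 1.730 × 412 = 712.7 μs.
Leg 3: γ = 1/√(1 − 0.8765²) = 1/√0.2317 = 2.077; Δt_3 = 2.077 × 273 = 567.1 μs.
Leg 4: γ = 1/√(1 − 0.9827²) = 1/√0.03430 = 5.399; Δt_4 = 5.399 × 50.1 = 270.5 μs.
Total: 392.2 + 712.7 + 567.1 + 270.5 μs.

Δt = 1940 μs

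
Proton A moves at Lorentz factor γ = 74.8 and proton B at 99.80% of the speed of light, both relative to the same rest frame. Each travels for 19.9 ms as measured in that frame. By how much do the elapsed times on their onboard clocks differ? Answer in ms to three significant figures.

|τ_A − τ_B| = 0.992 ms

A: γ = 74.8; τ_A = 19.9/74.80 = 0.2660 ms.
B: β = 0.9980; γ = 1/√(1 − 0.9980²) = 1/√0.003996 = 15.82; τ_B = 19.9/15.82 = 1.258 ms.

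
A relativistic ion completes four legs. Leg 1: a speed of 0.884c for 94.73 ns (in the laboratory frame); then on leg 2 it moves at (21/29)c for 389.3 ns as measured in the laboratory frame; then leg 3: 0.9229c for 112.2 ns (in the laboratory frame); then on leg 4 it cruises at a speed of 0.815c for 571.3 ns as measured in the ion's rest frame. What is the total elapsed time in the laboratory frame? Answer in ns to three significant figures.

Leg 1: 94.73 ns is already measured in the laboratory frame.
Leg 2: 389.3 ns is already measured in the laboratory frame.
Leg 3: 112.2 ns is already measured in the laboratory frame.
Leg 4: γ = 1/√(1 − 0.815²) = 1/√0.3358 = 1.726; Δt_4 = 1.726 × 571.3 = 985.9 ns.
Total: 94.73 + 389.3 + 112.2 + 985.9 ns.

Δt = 1580 ns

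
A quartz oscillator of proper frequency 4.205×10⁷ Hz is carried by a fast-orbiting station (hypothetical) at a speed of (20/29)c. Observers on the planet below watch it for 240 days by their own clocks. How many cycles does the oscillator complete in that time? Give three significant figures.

γ = 1/√(1 − (20/29)²) = 29/21 ≈ 1.381
During 240 days of lab time, the oscillator's proper time advances by τ = Δt/γ = 240/1.381 = 173.8 days = 1.502×10⁷ s.
N = f × τ = 4.205×10⁷ × 1.502×10⁷ = 6.314×10¹⁴.

N = 6.31×10¹⁴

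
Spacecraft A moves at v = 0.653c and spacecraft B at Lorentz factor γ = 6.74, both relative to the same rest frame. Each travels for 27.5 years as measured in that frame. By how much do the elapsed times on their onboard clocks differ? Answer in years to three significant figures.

A: γ = 1/√(1 − 0.653²) = 1/√0.5736 = 1.320; τ_A = 27.5/1.320 = 20.83 years.
B: γ = 6.74; τ_B = 27.5/6.740 = 4.080 years.

|τ_A − τ_B| = 16.7 years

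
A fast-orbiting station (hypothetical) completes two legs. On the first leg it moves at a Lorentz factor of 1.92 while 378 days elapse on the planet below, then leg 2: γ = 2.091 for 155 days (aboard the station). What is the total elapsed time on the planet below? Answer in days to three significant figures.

Leg 1: 378 days is already measured on the planet below.
Leg 2: γ = 2.091; Δt_2 = 2.091 × 155 = 324.1 days.
Total: 378.0 + 324.1 days.

Δt = 702 days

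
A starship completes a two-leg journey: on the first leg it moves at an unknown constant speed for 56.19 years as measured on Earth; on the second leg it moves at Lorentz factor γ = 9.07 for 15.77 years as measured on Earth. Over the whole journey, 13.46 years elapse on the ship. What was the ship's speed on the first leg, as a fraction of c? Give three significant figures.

β = 0.978

Leg 1: speed unknown; τ_1 = 56.19/γ_1.
Leg 2: γ = 9.07; τ_2 = 15.77/9.070 = 1.739 years.
Total proper time: τ_1 + 1.739 = 13.46, so τ_1 = 13.46 − 1.739 = 11.72 years.
γ_1 = 56.19/11.72 = 4.794; β = √(1 − 1/γ²) = √0.9565.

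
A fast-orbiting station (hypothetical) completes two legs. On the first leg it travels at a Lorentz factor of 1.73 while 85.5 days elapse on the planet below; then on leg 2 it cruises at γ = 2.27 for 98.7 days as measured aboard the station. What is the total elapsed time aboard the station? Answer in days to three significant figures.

Leg 1: γ = 1.73; τ_1 = 85.5/1.730 = 49.42 days.
Leg 2: 98.7 days is already measured aboard the station.
Total: 49.42 + 98.70 days.

τ = 148 days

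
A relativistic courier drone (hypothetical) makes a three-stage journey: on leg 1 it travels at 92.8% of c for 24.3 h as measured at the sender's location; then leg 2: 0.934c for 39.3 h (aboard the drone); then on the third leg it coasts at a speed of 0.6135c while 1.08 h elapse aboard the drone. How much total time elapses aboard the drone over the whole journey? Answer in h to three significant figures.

Leg 1: β = 0.928; γ = 1/√(1 − 0.928²) = 1/√0.1388 = 2.684; τ_1 = 24.3/2.684 = 9.054 h.
Leg 2: 39.3 h is already measured aboard the drone.
Leg 3: 1.08 h is already measured aboard the drone.
Total: 9.054 + 39.30 + 1.080 h.

τ = 49.4 h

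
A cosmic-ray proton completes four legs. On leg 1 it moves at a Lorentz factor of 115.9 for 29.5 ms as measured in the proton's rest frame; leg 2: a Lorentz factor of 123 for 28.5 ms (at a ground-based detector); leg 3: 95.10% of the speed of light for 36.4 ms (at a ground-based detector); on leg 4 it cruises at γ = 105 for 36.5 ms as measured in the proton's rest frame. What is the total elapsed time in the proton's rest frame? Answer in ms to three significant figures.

τ = 77.5 ms

Leg 1: 29.5 ms is already measured in the proton's rest frame.
Leg 2: γ = 123; τ_2 = 28.5/123.0 = 0.2317 ms.
Leg 3: β = 0.9510; γ = 1/√(1 − 0.9510²) = 1/√0.09560 = 3.234; τ_3 = 36.4/3.234 = 11.25 ms.
Leg 4: 36.5 ms is already measured in the proton's rest frame.
Total: 29.50 + 0.2317 + 11.25 + 36.50 ms.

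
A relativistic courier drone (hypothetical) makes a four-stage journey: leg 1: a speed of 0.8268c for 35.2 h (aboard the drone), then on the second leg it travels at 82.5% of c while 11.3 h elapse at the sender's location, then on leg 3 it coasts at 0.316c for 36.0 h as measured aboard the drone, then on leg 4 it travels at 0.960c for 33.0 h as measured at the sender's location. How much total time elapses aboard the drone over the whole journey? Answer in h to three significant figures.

τ = 86.8 h

Leg 1: 35.2 h is already measured aboard the drone.
Leg 2: β = 0.825; γ = 1/√(1 − 0.825²) = 1/√0.3194 = 1.769; τ_2 = 11.3/1.769 = 6.386 h.
Leg 3: 36.0 h is already measured aboard the drone.
Leg 4: γ = 1/√(1 − 0.960²) = 25/7 ≈ 3.571; τ_4 = 33.0/3.571 = 9.240 h.
Total: 35.20 + 6.386 + 36.00 + 9.240 h.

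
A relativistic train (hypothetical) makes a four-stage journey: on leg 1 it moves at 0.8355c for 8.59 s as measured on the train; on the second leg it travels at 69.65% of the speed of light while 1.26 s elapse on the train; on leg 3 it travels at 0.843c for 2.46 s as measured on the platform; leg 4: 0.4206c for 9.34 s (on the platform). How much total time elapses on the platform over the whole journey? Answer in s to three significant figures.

Δt = 29.2 s

Leg 1: γ = 1/√(1 − 0.8355²) = 1/√0.3019 = 1.820; Δt_1 = 1.820 × 8.59 = 15.63 s.
Leg 2: β = 0.6965; γ = 1/√(1 − 0.6965²) = 1/√0.5149 = 1.394; Δt_2 = 1.394 × 1.26 = 1.756 s.
Leg 3: 2.46 s is already measured on the platform.
Leg 4: 9.34 s is already measured on the platform.
Total: 15.63 + 1.756 + 2.460 + 9.340 s.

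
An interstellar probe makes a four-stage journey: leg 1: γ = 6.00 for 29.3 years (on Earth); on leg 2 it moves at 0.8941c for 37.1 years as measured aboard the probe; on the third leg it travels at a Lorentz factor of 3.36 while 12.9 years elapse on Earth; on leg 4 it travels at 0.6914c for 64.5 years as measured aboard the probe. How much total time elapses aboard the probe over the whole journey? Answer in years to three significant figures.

τ = 110 years

Leg 1: γ = 6.00; τ_1 = 29.3/6.000 = 4.883 years.
Leg 2: 37.1 years is already measured aboard the probe.
Leg 3: γ = 3.36; τ_3 = 12.9/3.360 = 3.839 years.
Leg 4: 64.5 years is already measured aboard the probe.
Total: 4.883 + 37.10 + 3.839 + 64.50 years.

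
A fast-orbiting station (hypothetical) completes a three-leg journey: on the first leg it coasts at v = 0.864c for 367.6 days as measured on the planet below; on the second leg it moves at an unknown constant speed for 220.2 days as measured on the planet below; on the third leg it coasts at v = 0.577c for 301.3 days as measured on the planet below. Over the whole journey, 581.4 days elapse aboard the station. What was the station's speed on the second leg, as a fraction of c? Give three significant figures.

Leg 1: γ = 1/√(1 − 0.864²) = 1/√0.2535 = 1.986; τ_1 = 367.6/1.986 = 185.1 days.
Leg 2: speed unknown; τ_2 = 220.2/γ_2.
Leg 3: γ = 1/√(1 − 0.577²) = 1/√0.6671 = 1.224; τ_3 = 301.3/1.224 = 246.1 days.
Total proper time: 185.1 + τ_2 + 246.1 = 581.4, so τ_2 = 581.4 − 431.2 = 150.2 days.
γ_2 = 220.2/150.2 = 1.466; β = √(1 − 1/γ²) = √0.5345.

β = 0.731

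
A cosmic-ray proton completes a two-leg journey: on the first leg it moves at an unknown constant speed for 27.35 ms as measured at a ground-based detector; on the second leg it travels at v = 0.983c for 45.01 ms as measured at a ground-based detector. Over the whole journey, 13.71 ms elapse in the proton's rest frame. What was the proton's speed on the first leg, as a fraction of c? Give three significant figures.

Leg 1: speed unknown; τ_1 = 27.35/γ_1.
Leg 2: γ = 1/√(1 − 0.983²) = 1/√0.03371 = 5.446; τ_2 = 45.01/5.446 = 8.264 ms.
Total proper time: τ_1 + 8.264 = 13.71, so τ_1 = 13.71 − 8.264 = 5.446 ms.
γ_1 = 27.35/5.446 = 5.022; β = √(1 − 1/γ²) = √0.9604.

β = 0.980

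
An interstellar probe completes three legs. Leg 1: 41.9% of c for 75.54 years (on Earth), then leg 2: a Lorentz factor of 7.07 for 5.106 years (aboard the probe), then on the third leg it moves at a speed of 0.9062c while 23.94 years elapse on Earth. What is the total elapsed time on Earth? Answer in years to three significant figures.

Leg 1: 75.54 years is already measured on Earth.
Leg 2: γ = 7.07; Δt_2 = 7.070 × 5.106 = 36.10 years.
Leg 3: 23.94 years is already measured on Earth.
Total: 75.54 + 36.10 + 23.94 years.

Δt = 136 years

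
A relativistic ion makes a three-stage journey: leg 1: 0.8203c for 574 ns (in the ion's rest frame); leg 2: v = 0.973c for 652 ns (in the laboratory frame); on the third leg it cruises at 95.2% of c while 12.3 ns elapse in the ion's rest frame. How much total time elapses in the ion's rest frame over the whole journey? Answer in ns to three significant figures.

Leg 1: 574 ns is already measured in the ion's rest frame.
Leg 2: γ = 1/√(1 − 0.973²) = 1/√0.05327 = 4.333; τ_2 = 652/4.333 = 150.5 ns.
Leg 3: 12.3 ns is already measured in the ion's rest frame.
Total: 574.0 + 150.5 + 12.30 ns.

τ = 737 ns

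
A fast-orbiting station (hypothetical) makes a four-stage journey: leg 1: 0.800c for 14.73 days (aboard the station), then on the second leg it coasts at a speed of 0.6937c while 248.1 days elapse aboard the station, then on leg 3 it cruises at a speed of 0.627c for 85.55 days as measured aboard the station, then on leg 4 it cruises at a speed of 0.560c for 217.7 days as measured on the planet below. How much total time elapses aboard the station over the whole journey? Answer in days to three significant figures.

Leg 1: 14.73 days is already measured aboard the station.
Leg 2: 248.1 days is already measured aboard the station.
Leg 3: 85.55 days is already measured aboard the station.
Leg 4: γ = 1/√(1 − 0.560²) = 1/√0.6864 = 1.207; τ_4 = 217.7/1.207 = 180.4 days.
Total: 14.73 + 248.1 + 85.55 + 180.4 days.

τ = 529 days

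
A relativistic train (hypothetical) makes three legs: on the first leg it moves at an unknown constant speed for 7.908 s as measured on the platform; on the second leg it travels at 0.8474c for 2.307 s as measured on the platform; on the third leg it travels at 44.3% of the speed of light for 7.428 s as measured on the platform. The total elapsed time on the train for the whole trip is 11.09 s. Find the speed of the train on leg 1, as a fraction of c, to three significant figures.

Leg 1: speed unknown; τ_1 = 7.908/γ_1.
Leg 2: γ = 1/√(1 − 0.8474²) = 1/√0.2819 = 1.883; τ_2 = 2.307/1.883 = 1.225 s.
Leg 3: β = 0.443; γ = 1/√(1 − 0.443²) = 1/√0.8038 = 1.115; τ_3 = 7.428/1.115 = 6.659 s.
Total proper time: τ_1 + 1.225 + 6.659 = 11.09, so τ_1 = 11.09 − 7.884 = 3.206 s.
γ_1 = 7.908/3.206 = 2.467; β = √(1 − 1/γ²) = √0.8357.

β = 0.914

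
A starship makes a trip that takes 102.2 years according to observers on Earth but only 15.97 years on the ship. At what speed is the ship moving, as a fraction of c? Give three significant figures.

β = 0.988

The proper time is measured on the ship (both events occur at the ship's location); Δt is measured on Earth. γ = Δt/τ = 102.2/15.97 = 6.399.
β = √(1 − 1/γ²) = √(1 − 0.02442) = √0.9756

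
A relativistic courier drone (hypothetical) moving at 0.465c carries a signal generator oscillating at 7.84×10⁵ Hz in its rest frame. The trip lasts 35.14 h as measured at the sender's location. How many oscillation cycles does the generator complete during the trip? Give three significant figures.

N = 8.78×10¹⁰

γ = 1/√(1 − 0.465²) = 1/√0.7838 = 1.130
The oscillator's own cycle count is N = f × τ where τ is the proper time aboard the drone. τ = Δt/γ = 35.14/1.130 = 31.11 h = 1.120×10⁵ s.
N = 7.84×10⁵ × 1.120×10⁵ = 8.780×10¹⁰.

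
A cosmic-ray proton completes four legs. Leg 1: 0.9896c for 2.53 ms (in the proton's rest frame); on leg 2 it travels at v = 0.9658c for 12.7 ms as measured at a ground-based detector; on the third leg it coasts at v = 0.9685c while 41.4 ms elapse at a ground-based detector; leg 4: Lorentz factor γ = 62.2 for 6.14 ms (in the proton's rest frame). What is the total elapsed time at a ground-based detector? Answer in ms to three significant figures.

Leg 1: γ = 1/√(1 − 0.9896²) = 1/√0.02069 = 6.952; Δt_1 = 6.952 × 2.53 = 17.59 ms.
Leg 2: 12.7 ms is already measured at a ground-based detector.
Leg 3: 41.4 ms is already measured at a ground-based detector.
Leg 4: γ = 62.2; Δt_4 = 62.20 × 6.14 = 381.9 ms.
Total: 17.59 + 12.70 + 41.40 + 381.9 ms.

Δt = 454 ms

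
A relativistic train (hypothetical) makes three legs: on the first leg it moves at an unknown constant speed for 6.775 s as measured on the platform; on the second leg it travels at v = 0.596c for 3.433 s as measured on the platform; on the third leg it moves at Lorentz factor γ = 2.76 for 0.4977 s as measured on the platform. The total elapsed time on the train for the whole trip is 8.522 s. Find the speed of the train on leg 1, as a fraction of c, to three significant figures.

β = 0.566

Leg 1: speed unknown; τ_1 = 6.775/γ_1.
Leg 2: γ = 1/√(1 − 0.596²) = 1/√0.6448 = 1.245; τ_2 = 3.433/1.245 = 2.757 s.
Leg 3: γ = 2.76; τ_3 = 0.4977/2.760 = 0.1803 s.
Total proper time: τ_1 + 2.757 + 0.1803 = 8.522, so τ_1 = 8.522 − 2.937 = 5.585 s.
γ_1 = 6.775/5.585 = 1.213; β = √(1 − 1/γ²) = √0.3204.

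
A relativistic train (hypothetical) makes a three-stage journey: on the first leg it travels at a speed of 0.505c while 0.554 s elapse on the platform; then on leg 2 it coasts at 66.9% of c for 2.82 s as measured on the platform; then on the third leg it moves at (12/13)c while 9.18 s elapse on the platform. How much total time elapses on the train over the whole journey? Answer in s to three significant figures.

τ = 6.10 s

Leg 1: γ = 1/√(1 − 0.505²) = 1/√0.7450 = 1.159; τ_1 = 0.554/1.159 = 0.4782 s.
Leg 2: β = 0.669; γ = 1/√(1 − 0.669²) = 1/√0.5524 = 1.345; τ_2 = 2.82/1.345 = 2.096 s.
Leg 3: γ = 1/√(1 − (12/13)²) = 13/5 = 2.600; τ_3 = 9.18/2.600 = 3.531 s.
Total: 0.4782 + 2.096 + 3.531 s.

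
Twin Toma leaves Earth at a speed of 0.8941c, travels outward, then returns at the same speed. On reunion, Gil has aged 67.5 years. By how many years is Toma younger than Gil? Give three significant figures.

γ = 1/√(1 − 0.8941²) = 1/√0.2006 = 2.233
Toma's elapsed proper time: τ = 67.5/2.233 = 30.23 years.
Age gap = Δt − τ = 67.5 − 30.23 years.

Δt − τ = 37.3 years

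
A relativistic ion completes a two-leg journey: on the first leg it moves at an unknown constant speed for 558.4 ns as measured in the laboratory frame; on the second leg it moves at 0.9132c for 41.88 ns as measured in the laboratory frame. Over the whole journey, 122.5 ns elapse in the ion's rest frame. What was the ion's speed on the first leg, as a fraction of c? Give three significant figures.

β = 0.982

Leg 1: speed unknown; τ_1 = 558.4/γ_1.
Leg 2: γ = 1/√(1 − 0.9132²) = 1/√0.1661 = 2.454; τ_2 = 41.88/2.454 = 17.07 ns.
Total proper time: τ_1 + 17.07 = 122.5, so τ_1 = 122.5 − 17.07 = 105.4 ns.
γ_1 = 558.4/105.4 = 5.296; β = √(1 − 1/γ²) = √0.9643.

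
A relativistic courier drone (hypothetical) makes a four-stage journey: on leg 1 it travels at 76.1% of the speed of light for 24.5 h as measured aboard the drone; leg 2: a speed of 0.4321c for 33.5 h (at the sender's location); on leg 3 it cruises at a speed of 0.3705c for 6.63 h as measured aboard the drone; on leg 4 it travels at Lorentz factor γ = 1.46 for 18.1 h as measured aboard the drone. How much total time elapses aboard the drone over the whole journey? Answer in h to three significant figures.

τ = 79.4 h

Leg 1: 24.5 h is already measured aboard the drone.
Leg 2: γ = 1/√(1 − 0.4321²) = 1/√0.8133 = 1.109; τ_2 = 33.5/1.109 = 30.21 h.
Leg 3: 6.63 h is already measured aboard the drone.
Leg 4: 18.1 h is already measured aboard the drone.
Total: 24.50 + 30.21 + 6.630 + 18.10 h.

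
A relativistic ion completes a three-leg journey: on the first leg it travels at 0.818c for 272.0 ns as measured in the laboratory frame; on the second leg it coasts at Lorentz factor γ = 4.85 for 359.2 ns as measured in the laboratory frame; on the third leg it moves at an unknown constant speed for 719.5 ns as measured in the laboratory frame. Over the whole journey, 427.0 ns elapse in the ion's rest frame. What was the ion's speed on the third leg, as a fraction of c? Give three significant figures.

β = 0.962

Leg 1: γ = 1/√(1 − 0.818²) = 1/√0.3309 = 1.738; τ_1 = 272.0/1.738 = 156.5 ns.
Leg 2: γ = 4.85; τ_2 = 359.2/4.850 = 74.06 ns.
Leg 3: speed unknown; τ_3 = 719.5/γ_3.
Total proper time: 156.5 + 74.06 + τ_3 = 427.0, so τ_3 = 427.0 − 230.5 = 196.5 ns.
γ_3 = 719.5/196.5 = 3.662; β = √(1 − 1/γ²) = √0.9254.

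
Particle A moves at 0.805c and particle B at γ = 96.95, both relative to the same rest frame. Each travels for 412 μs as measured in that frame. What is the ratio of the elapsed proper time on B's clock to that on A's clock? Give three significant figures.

τ_B/τ_A = 0.0174

A: γ = 1/√(1 − 0.805²) = 1/√0.3520 = 1.686. B: γ = 96.95.
τ_A/τ_B = γ_B/γ_A = 96.95/1.686 = 57.52, so τ_B/τ_A = 0.01739.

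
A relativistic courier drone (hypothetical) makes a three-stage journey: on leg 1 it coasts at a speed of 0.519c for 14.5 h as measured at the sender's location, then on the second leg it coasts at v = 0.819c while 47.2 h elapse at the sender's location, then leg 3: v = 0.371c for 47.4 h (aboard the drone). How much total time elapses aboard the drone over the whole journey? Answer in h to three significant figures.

τ = 86.9 h

Leg 1: γ = 1/√(1 − 0.519²) = 1/√0.7306 = 1.170; τ_1 = 14.5/1.170 = 12.39 h.
Leg 2: γ = 1/√(1 − 0.819²) = 1/√0.3292 = 1.743; τ_2 = 47.2/1.743 = 27.08 h.
Leg 3: 47.4 h is already measured aboard the drone.
Total: 12.39 + 27.08 + 47.40 h.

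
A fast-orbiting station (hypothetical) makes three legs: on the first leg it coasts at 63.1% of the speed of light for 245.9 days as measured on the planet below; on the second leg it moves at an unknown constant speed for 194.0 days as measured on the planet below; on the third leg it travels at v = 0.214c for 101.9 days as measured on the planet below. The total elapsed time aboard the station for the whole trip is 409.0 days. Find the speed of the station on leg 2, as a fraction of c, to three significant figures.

Leg 1: β = 0.631; γ = 1/√(1 − 0.631²) = 1/√0.6018 = 1.289; τ_1 = 245.9/1.289 = 190.8 days.
Leg 2: speed unknown; τ_2 = 194.0/γ_2.
Leg 3: γ = 1/√(1 − 0.214²) = 1/√0.9542 = 1.024; τ_3 = 101.9/1.024 = 99.54 days.
Total proper time: 190.8 + τ_2 + 99.54 = 409.0, so τ_2 = 409.0 − 290.3 = 118.7 days.
γ_2 = 194.0/118.7 = 1.634; β = √(1 − 1/γ²) = √0.6257.

β = 0.791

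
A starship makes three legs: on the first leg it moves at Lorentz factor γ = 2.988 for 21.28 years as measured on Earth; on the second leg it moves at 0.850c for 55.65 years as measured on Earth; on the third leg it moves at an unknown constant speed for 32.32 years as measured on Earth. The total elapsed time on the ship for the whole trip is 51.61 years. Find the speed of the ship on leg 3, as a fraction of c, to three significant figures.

β = 0.883

Leg 1: γ = 2.988; τ_1 = 21.28/2.988 = 7.122 years.
Leg 2: γ = 1/√(1 − 0.850²) = 1/√0.2775 = 1.898; τ_2 = 55.65/1.898 = 29.32 years.
Leg 3: speed unknown; τ_3 = 32.32/γ_3.
Total proper time: 7.122 + 29.32 + τ_3 = 51.61, so τ_3 = 51.61 − 36.44 = 15.17 years.
γ_3 = 32.32/15.17 = 2.130; β = √(1 − 1/γ²) = √0.7796.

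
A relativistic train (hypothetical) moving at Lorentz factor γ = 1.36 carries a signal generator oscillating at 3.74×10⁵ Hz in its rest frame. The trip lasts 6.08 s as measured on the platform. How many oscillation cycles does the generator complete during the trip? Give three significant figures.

N = 1.67×10⁶

γ = 1.36
The oscillator's own cycle count is N = f × τ where τ is the proper time on the train. τ = Δt/γ = 6.08/1.360 = 4.471 s = 4.471×10⁰ s.
N = 3.74×10⁵ × 4.471×10⁰ = 1.672×10⁶.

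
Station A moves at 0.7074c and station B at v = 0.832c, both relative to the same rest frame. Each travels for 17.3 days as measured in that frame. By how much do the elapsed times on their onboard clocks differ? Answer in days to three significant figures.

A: γ = 1/√(1 − 0.7074²) = 1/√0.4996 = 1.415; τ_A = 17.3/1.415 = 12.23 days.
B: γ = 1/√(1 − 0.832²) = 1/√0.3078 = 1.803; τ_B = 17.3/1.803 = 9.598 days.

|τ_A − τ_B| = 2.63 days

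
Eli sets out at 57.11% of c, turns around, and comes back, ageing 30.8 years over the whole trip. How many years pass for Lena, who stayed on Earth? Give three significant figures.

β = 0.5711; γ = 1/√(1 − 0.5711²) = 1/√0.6738 = 1.218
Earth-frame duration is the dilated interval: Δt = γτ = 1.218 × 30.8 years.

Δt = 37.5 years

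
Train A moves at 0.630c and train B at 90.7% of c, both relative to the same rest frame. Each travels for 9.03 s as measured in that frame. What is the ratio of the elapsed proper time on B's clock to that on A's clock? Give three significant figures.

A: γ = 1/√(1 − 0.630²) = 1/√0.6031 = 1.288. B: β = 0.907; γ = 1/√(1 − 0.907²) = 1/√0.1774 = 2.375.
τ_A/τ_B = γ_B/γ_A = 2.375/1.288 = 1.844, so τ_B/τ_A = 0.5423.

τ_B/τ_A = 0.542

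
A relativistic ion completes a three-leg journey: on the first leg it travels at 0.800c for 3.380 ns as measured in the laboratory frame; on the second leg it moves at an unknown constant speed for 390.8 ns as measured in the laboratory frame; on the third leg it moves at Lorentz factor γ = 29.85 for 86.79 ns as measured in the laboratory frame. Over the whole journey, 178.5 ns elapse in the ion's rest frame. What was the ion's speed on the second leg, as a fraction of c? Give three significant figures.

β = 0.896

Leg 1: γ = 1/√(1 − 0.800²) = 5/3 ≈ 1.667; τ_1 = 3.380/1.667 = 2.028 ns.
Leg 2: speed unknown; τ_2 = 390.8/γ_2.
Leg 3: γ = 29.85; τ_3 = 86.79/29.85 = 2.908 ns.
Total proper time: 2.028 + τ_2 + 2.908 = 178.5, so τ_2 = 178.5 − 4.936 = 173.6 ns.
γ_2 = 390.8/173.6 = 2.252; β = √(1 − 1/γ²) = √0.8028.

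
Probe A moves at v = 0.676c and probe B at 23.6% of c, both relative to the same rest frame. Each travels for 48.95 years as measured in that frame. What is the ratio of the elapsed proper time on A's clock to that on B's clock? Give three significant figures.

τ_A/τ_B = 0.758

A: γ = 1/√(1 − 0.676²) = 1/√0.5430 = 1.357. B: β = 0.236; γ = 1/√(1 − 0.236²) = 1/√0.9443 = 1.029.
τ_A/τ_B = γ_B/γ_A = 1.029/1.357 = 0.7583, so τ_A/τ_B = 0.7583.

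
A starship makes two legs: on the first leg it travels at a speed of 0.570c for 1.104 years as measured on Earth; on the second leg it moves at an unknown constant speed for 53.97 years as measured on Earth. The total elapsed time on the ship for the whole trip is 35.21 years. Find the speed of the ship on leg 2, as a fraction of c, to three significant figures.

β = 0.772

Leg 1: γ = 1/√(1 − 0.570²) = 1/√0.6751 = 1.217; τ_1 = 1.104/1.217 = 0.9071 years.
Leg 2: speed unknown; τ_2 = 53.97/γ_2.
Total proper time: 0.9071 + τ_2 = 35.21, so τ_2 = 35.21 − 0.9071 = 34.30 years.
γ_2 = 53.97/34.30 = 1.573; β = √(1 − 1/γ²) = √0.5960.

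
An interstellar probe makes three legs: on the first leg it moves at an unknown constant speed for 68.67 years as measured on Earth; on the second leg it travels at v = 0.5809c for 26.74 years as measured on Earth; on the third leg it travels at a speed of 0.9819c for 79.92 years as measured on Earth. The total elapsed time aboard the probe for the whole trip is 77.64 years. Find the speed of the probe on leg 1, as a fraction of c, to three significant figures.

Leg 1: speed unknown; τ_1 = 68.67/γ_1.
Leg 2: γ = 1/√(1 − 0.5809²) = 1/√0.6626 = 1.229; τ_2 = 26.74/1.229 = 21.77 years.
Leg 3: γ = 1/√(1 − 0.9819²) = 1/√0.03587 = 5.280; τ_3 = 79.92/5.280 = 15.14 years.
Total proper time: τ_1 + 21.77 + 15.14 = 77.64, so τ_1 = 77.64 − 36.90 = 40.74 years.
γ_1 = 68.67/40.74 = 1.686; β = √(1 − 1/γ²) = √0.6481.

β = 0.805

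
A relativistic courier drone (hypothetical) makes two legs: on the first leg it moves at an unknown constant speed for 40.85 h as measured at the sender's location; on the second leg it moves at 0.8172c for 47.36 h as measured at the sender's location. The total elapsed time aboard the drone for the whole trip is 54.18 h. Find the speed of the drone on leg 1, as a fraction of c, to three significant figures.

Leg 1: speed unknown; τ_1 = 40.85/γ_1.
Leg 2: γ = 1/√(1 − 0.8172²) = 1/√0.3322 = 1.735; τ_2 = 47.36/1.735 = 27.30 h.
Total proper time: τ_1 + 27.30 = 54.18, so τ_1 = 54.18 − 27.30 = 26.88 h.
γ_1 = 40.85/26.88 = 1.519; β = √(1 − 1/γ²) = √0.5669.

β = 0.753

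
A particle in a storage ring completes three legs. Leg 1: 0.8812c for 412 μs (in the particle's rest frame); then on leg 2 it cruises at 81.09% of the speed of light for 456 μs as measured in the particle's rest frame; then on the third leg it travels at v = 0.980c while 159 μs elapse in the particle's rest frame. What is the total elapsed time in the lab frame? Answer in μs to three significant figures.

Δt = 2450 μs

Leg 1: γ = 1/√(1 − 0.8812²) = 1/√0.2235 = 2.115; Δt_1 = 2.115 × 412 = 871.5 μs.
Leg 2: β = 0.8109; γ = 1/√(1 − 0.8109²) = 1/√0.3424 = 1.709; Δt_2 = 1.709 × 456 = 779.2 μs.
Leg 3: γ = 1/√(1 − 0.980²) = 1/√0.03960 = 5.025; Δt_3 = 5.025 × 159 = 799.0 μs.
Total: 871.5 + 779.2 + 799.0 μs.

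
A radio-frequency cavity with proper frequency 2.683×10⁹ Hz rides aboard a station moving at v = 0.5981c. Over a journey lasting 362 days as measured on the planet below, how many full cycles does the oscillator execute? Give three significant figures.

γ = 1/√(1 − 0.5981²) = 1/√0.6423 = 1.248
The oscillator's own cycle count is N = f × τ where τ is the proper time aboard the station. τ = Δt/γ = 362/1.248 = 290.1 days = 2.507×10⁷ s.
N = 2.683×10⁹ × 2.507×10⁷ = 6.725×10¹⁶.

N = 6.73×10¹⁶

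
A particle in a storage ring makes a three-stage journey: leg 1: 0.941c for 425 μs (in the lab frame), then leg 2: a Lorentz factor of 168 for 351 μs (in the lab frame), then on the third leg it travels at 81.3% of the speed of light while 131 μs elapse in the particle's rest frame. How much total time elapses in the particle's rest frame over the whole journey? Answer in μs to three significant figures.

Leg 1: γ = 1/√(1 − 0.941²) = 1/√0.1145 = 2.955; τ_1 = 425/2.955 = 143.8 μs.
Leg 2: γ = 168; τ_2 = 351/168.0 = 2.089 μs.
Leg 3: 131 μs is already measured in the particle's rest frame.
Total: 143.8 + 2.089 + 131.0 μs.

τ = 277 μs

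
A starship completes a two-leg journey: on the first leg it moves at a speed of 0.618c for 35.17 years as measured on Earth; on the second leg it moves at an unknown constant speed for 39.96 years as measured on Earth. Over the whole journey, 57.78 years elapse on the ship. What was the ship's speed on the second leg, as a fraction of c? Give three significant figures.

Leg 1: γ = 1/√(1 − 0.618²) = 1/√0.6181 = 1.272; τ_1 = 35.17/1.272 = 27.65 years.
Leg 2: speed unknown; τ_2 = 39.96/γ_2.
Total proper time: 27.65 + τ_2 = 57.78, so τ_2 = 57.78 − 27.65 = 30.13 years.
γ_2 = 39.96/30.13 = 1.326; β = √(1 − 1/γ²) = √0.4315.

β = 0.657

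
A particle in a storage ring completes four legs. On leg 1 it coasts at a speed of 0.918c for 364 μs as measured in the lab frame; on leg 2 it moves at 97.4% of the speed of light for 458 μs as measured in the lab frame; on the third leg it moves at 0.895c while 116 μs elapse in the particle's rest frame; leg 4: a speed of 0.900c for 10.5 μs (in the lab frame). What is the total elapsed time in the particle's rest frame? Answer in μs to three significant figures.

τ = 369 μs

Leg 1: γ = 1/√(1 − 0.918²) = 1/√0.1573 = 2.522; τ_1 = 364/2.522 = 144.4 μs.
Leg 2: β = 0.974; γ = 1/√(1 − 0.974²) = 1/√0.05132 = 4.414; τ_2 = 458/4.414 = 103.8 μs.
Leg 3: 116 μs is already measured in the particle's rest frame.
Leg 4: γ = 1/√(1 − 0.900²) = 1/√0.1900 = 2.294; τ_4 = 10.5/2.294 = 4.577 μs.
Total: 144.4 + 103.8 + 116.0 + 4.577 μs.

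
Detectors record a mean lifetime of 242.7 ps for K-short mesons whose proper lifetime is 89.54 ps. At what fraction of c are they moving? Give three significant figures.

γ = Δt/τ₀ = 242.7/89.54 = 2.711
β = √(1 − 1/γ²) = √(1 − 0.1361) = √0.8639

v = 0.929c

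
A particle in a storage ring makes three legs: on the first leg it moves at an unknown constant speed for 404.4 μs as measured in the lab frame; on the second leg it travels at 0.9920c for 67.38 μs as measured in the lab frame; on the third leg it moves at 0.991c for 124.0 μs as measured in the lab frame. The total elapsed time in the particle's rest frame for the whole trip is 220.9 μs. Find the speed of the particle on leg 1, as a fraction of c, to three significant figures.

Leg 1: speed unknown; τ_1 = 404.4/γ_1.
Leg 2: γ = 1/√(1 − 0.9920²) = 1/√0.01594 = 7.922; τ_2 = 67.38/7.922 = 8.506 μs.
Leg 3: γ = 1/√(1 − 0.991²) = 1/√0.01792 = 7.470; τ_3 = 124.0/7.470 = 16.60 μs.
Total proper time: τ_1 + 8.506 + 16.60 = 220.9, so τ_1 = 220.9 − 25.10 = 195.8 μs.
γ_1 = 404.4/195.8 = 2.065; β = √(1 − 1/γ²) = √0.7656.

β = 0.875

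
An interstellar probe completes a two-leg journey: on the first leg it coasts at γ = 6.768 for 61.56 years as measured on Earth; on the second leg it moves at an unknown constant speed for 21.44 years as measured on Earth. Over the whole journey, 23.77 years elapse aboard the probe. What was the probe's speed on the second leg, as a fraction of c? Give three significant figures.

Leg 1: γ = 6.768; τ_1 = 61.56/6.768 = 9.096 years.
Leg 2: speed unknown; τ_2 = 21.44/γ_2.
Total proper time: 9.096 + τ_2 = 23.77, so τ_2 = 23.77 − 9.096 = 14.67 years.
γ_2 = 21.44/14.67 = 1.461; β = √(1 − 1/γ²) = √0.5316.

β = 0.729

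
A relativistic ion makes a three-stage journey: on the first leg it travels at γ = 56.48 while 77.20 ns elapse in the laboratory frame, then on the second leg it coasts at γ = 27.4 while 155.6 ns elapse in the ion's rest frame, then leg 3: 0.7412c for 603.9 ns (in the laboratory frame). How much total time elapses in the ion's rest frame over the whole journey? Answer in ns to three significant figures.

Leg 1: γ = 56.48; τ_1 = 77.20/56.48 = 1.367 ns.
Leg 2: 155.6 ns is already measured in the ion's rest frame.
Leg 3: γ = 1/√(1 − 0.7412²) = 1/√0.4506 = 1.490; τ_3 = 603.9/1.490 = 405.4 ns.
Total: 1.367 + 155.6 + 405.4 ns.

τ = 562 ns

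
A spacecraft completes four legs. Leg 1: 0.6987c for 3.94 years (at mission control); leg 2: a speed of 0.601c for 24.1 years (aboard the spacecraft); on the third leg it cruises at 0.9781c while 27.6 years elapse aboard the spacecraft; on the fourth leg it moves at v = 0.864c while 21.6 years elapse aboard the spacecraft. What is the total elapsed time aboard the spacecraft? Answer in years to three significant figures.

τ = 76.1 years

Leg 1: γ = 1/√(1 − 0.6987²) = 1/√0.5118 = 1.398; τ_1 = 3.94/1.398 = 2.819 years.
Leg 2: 24.1 years is already measured aboard the spacecraft.
Leg 3: 27.6 years is already measured aboard the spacecraft.
Leg 4: 21.6 years is already measured aboard the spacecraft.
Total: 2.819 + 24.10 + 27.60 + 21.60 years.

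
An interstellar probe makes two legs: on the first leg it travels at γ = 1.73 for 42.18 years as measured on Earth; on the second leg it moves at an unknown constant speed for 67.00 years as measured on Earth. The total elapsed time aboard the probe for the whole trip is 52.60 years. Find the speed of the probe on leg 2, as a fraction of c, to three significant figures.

Leg 1: γ = 1.73; τ_1 = 42.18/1.730 = 24.38 years.
Leg 2: speed unknown; τ_2 = 67.00/γ_2.
Total proper time: 24.38 + τ_2 = 52.60, so τ_2 = 52.60 − 24.38 = 28.22 years.
γ_2 = 67.00/28.22 = 2.374; β = √(1 − 1/γ²) = √0.8226.

β = 0.907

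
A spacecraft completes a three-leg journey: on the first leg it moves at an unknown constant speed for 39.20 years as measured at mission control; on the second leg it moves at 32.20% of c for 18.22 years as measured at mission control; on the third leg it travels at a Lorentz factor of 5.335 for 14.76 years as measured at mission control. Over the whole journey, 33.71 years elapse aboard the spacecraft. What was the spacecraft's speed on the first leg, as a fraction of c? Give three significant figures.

β = 0.937

Leg 1: speed unknown; τ_1 = 39.20/γ_1.
Leg 2: β = 0.3220; γ = 1/√(1 − 0.3220²) = 1/√0.8963 = 1.056; τ_2 = 18.22/1.056 = 17.25 years.
Leg 3: γ = 5.335; τ_3 = 14.76/5.335 = 2.767 years.
Total proper time: τ_1 + 17.25 + 2.767 = 33.71, so τ_1 = 33.71 − 20.02 = 13.69 years.
γ_1 = 39.20/13.69 = 2.863; β = √(1 − 1/γ²) = √0.8780.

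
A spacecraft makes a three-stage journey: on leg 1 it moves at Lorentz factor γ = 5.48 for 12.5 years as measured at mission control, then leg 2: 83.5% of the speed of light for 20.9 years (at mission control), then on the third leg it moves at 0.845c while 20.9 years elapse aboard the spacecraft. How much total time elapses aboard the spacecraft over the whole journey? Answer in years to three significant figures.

Leg 1: γ = 5.48; τ_1 = 12.5/5.480 = 2.281 years.
Leg 2: β = 0.835; γ = 1/√(1 − 0.835²) = 1/√0.3028 = 1.817; τ_2 = 20.9/1.817 = 11.50 years.
Leg 3: 20.9 years is already measured aboard the spacecraft.
Total: 2.281 + 11.50 + 20.90 years.

τ = 34.7 years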